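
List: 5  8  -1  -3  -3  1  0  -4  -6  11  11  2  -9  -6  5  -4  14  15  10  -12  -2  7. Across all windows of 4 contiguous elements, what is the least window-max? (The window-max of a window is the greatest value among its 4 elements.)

[5, 8, -1, -3] → max 8
[8, -1, -3, -3] → max 8
[-1, -3, -3, 1] → max 1
[-3, -3, 1, 0] → max 1
[-3, 1, 0, -4] → max 1
[1, 0, -4, -6] → max 1
[0, -4, -6, 11] → max 11
[-4, -6, 11, 11] → max 11
[-6, 11, 11, 2] → max 11
[11, 11, 2, -9] → max 11
[11, 2, -9, -6] → max 11
[2, -9, -6, 5] → max 5
[-9, -6, 5, -4] → max 5
[-6, 5, -4, 14] → max 14
[5, -4, 14, 15] → max 15
[-4, 14, 15, 10] → max 15
[14, 15, 10, -12] → max 15
[15, 10, -12, -2] → max 15
[10, -12, -2, 7] → max 10
Least of these is 1.

1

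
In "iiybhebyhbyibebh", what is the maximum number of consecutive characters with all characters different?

5

[i] len 1
[i] len 1
[i, y] len 2
[i, y, b] len 3
[i, y, b, h] len 4
[i, y, b, h, e] len 5
[h, e, b] len 3
[h, e, b, y] len 4
[e, b, y, h] len 4
[y, h, b] len 3
[h, b, y] len 3
[h, b, y, i] len 4
[y, i, b] len 3
[y, i, b, e] len 4
[e, b] len 2
[e, b, h] len 3
Longest all-distinct length: 5.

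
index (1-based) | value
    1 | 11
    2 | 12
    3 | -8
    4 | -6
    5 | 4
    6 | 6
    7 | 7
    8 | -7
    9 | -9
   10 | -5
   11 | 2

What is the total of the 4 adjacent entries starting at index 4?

11

Elements at indices 4..7: -6, 4, 6, 7
sum(-6, 4, 6, 7) = 11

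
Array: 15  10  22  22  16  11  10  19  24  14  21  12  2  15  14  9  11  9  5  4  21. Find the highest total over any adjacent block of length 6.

102

[15, 10, 22, 22, 16, 11] → sum 96
[10, 22, 22, 16, 11, 10] → sum 91
[22, 22, 16, 11, 10, 19] → sum 100
[22, 16, 11, 10, 19, 24] → sum 102
[16, 11, 10, 19, 24, 14] → sum 94
[11, 10, 19, 24, 14, 21] → sum 99
[10, 19, 24, 14, 21, 12] → sum 100
[19, 24, 14, 21, 12, 2] → sum 92
[24, 14, 21, 12, 2, 15] → sum 88
[14, 21, 12, 2, 15, 14] → sum 78
[21, 12, 2, 15, 14, 9] → sum 73
[12, 2, 15, 14, 9, 11] → sum 63
[2, 15, 14, 9, 11, 9] → sum 60
[15, 14, 9, 11, 9, 5] → sum 63
[14, 9, 11, 9, 5, 4] → sum 52
[9, 11, 9, 5, 4, 21] → sum 59
Highest of these is 102.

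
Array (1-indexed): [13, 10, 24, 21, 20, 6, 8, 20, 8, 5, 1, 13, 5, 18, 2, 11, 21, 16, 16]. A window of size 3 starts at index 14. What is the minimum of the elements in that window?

Elements at indices 14..16: 18, 2, 11
min(18, 2, 11) = 2

2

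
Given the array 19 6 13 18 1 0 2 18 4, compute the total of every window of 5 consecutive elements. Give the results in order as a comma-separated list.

57, 38, 34, 39, 25

(19, 6, 13, 18, 1) → sum 57
(6, 13, 18, 1, 0) → sum 38
(13, 18, 1, 0, 2) → sum 34
(18, 1, 0, 2, 18) → sum 39
(1, 0, 2, 18, 4) → sum 25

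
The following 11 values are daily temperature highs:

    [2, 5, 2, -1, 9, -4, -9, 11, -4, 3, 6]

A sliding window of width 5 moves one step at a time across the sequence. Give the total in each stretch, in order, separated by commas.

17, 11, -3, 6, 3, -3, 7

Sliding a size-5 window across the 11 values:
[2, 5, 2, -1, 9] → sum 17
[5, 2, -1, 9, -4] → sum 11
[2, -1, 9, -4, -9] → sum -3
[-1, 9, -4, -9, 11] → sum 6
[9, -4, -9, 11, -4] → sum 3
[-4, -9, 11, -4, 3] → sum -3
[-9, 11, -4, 3, 6] → sum 7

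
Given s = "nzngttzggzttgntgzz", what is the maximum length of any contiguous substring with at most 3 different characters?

Extend right; when distinct count exceeds 3, shrink from the left:
add n: window [n] (1 distinct), len 1
add z: window [n, z] (2 distinct), len 2
add n: window [n, z, n] (2 distinct), len 3
add g: window [n, z, n, g] (3 distinct), len 4
add t: window [n, g, t] (3 distinct), len 3
add t: window [n, g, t, t] (3 distinct), len 4
add z: window [g, t, t, z] (3 distinct), len 4
add g: window [g, t, t, z, g] (3 distinct), len 5
add g: window [g, t, t, z, g, g] (3 distinct), len 6
add z: window [g, t, t, z, g, g, z] (3 distinct), len 7
add t: window [g, t, t, z, g, g, z, t] (3 distinct), len 8
add t: window [g, t, t, z, g, g, z, t, t] (3 distinct), len 9
add g: window [g, t, t, z, g, g, z, t, t, g] (3 distinct), len 10
add n: window [t, t, g, n] (3 distinct), len 4
add t: window [t, t, g, n, t] (3 distinct), len 5
add g: window [t, t, g, n, t, g] (3 distinct), len 6
add z: window [t, g, z] (3 distinct), len 3
add z: window [t, g, z, z] (3 distinct), len 4
Longest length with ≤3 distinct: 10.

10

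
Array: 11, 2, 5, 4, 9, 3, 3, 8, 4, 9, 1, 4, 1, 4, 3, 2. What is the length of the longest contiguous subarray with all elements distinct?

add 11: [11] len 1
add 2: [11, 2] len 2
add 5: [11, 2, 5] len 3
add 4: [11, 2, 5, 4] len 4
add 9: [11, 2, 5, 4, 9] len 5
add 3: [11, 2, 5, 4, 9, 3] len 6
add 3 (repeat 3, move left end past it): [3] len 1
add 8: [3, 8] len 2
add 4: [3, 8, 4] len 3
add 9: [3, 8, 4, 9] len 4
add 1: [3, 8, 4, 9, 1] len 5
add 4 (repeat 4, move left end past it): [9, 1, 4] len 3
add 1 (repeat 1, move left end past it): [4, 1] len 2
add 4 (repeat 4, move left end past it): [1, 4] len 2
add 3: [1, 4, 3] len 3
add 2: [1, 4, 3, 2] len 4
Longest all-distinct length: 6.

6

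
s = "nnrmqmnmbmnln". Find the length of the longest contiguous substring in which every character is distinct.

[n] len 1
[n] len 1
[n, r] len 2
[n, r, m] len 3
[n, r, m, q] len 4
[q, m] len 2
[q, m, n] len 3
[n, m] len 2
[n, m, b] len 3
[b, m] len 2
[b, m, n] len 3
[b, m, n, l] len 4
[l, n] len 2
Longest all-distinct length: 4.

4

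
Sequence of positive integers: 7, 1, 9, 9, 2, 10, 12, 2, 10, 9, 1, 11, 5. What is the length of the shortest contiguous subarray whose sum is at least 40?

Extend right; whenever the sum reaches 40, record the length and shrink from the left:
add 7: running sum 7 < 40
add 1: running sum 8 < 40
add 9: running sum 17 < 40
add 9: running sum 26 < 40
add 2: running sum 28 < 40
add 10: running sum 38 < 40
add 12: shortest ending here [9, 9, 2, 10, 12] sum 42, len 5
add 2: shortest ending here [9, 9, 2, 10, 12, 2] sum 44, len 6
add 10: shortest ending here [9, 2, 10, 12, 2, 10] sum 45, len 6
add 9: shortest ending here [10, 12, 2, 10, 9] sum 43, len 5
add 1: shortest ending here [10, 12, 2, 10, 9, 1] sum 44, len 6
add 11: shortest ending here [12, 2, 10, 9, 1, 11] sum 45, len 6
add 5: shortest ending here [12, 2, 10, 9, 1, 11, 5] sum 50, len 7
Shortest qualifying length: 5.

5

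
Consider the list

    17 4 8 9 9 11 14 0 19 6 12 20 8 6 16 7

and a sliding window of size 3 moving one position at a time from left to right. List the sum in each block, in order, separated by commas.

Sliding a size-3 window across the 16 values:
17 4 8 → sum 29
4 8 9 → sum 21
8 9 9 → sum 26
9 9 11 → sum 29
9 11 14 → sum 34
11 14 0 → sum 25
14 0 19 → sum 33
0 19 6 → sum 25
19 6 12 → sum 37
6 12 20 → sum 38
12 20 8 → sum 40
20 8 6 → sum 34
8 6 16 → sum 30
6 16 7 → sum 29

29, 21, 26, 29, 34, 25, 33, 25, 37, 38, 40, 34, 30, 29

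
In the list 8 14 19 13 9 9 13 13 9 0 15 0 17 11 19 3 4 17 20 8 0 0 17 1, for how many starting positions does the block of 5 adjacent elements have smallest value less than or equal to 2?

11

(8, 14, 19, 13, 9) → min 8
(14, 19, 13, 9, 9) → min 9
(19, 13, 9, 9, 13) → min 9
(13, 9, 9, 13, 13) → min 9
(9, 9, 13, 13, 9) → min 9
(9, 13, 13, 9, 0) → min 0  ≤ 2 ✓
(13, 13, 9, 0, 15) → min 0  ≤ 2 ✓
(13, 9, 0, 15, 0) → min 0  ≤ 2 ✓
(9, 0, 15, 0, 17) → min 0  ≤ 2 ✓
(0, 15, 0, 17, 11) → min 0  ≤ 2 ✓
(15, 0, 17, 11, 19) → min 0  ≤ 2 ✓
(0, 17, 11, 19, 3) → min 0  ≤ 2 ✓
(17, 11, 19, 3, 4) → min 3
(11, 19, 3, 4, 17) → min 3
(19, 3, 4, 17, 20) → min 3
(3, 4, 17, 20, 8) → min 3
(4, 17, 20, 8, 0) → min 0  ≤ 2 ✓
(17, 20, 8, 0, 0) → min 0  ≤ 2 ✓
(20, 8, 0, 0, 17) → min 0  ≤ 2 ✓
(8, 0, 0, 17, 1) → min 0  ≤ 2 ✓
11 windows satisfy the condition.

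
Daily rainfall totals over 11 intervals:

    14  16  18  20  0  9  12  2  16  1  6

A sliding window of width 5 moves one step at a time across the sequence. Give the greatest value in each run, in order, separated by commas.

(14, 16, 18, 20, 0) → max 20
(16, 18, 20, 0, 9) → max 20
(18, 20, 0, 9, 12) → max 20
(20, 0, 9, 12, 2) → max 20
(0, 9, 12, 2, 16) → max 16
(9, 12, 2, 16, 1) → max 16
(12, 2, 16, 1, 6) → max 16

20, 20, 20, 20, 16, 16, 16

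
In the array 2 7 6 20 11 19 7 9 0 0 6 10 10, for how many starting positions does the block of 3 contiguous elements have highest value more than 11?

5

[2, 7, 6] → max 7
[7, 6, 20] → max 20  > 11 ✓
[6, 20, 11] → max 20  > 11 ✓
[20, 11, 19] → max 20  > 11 ✓
[11, 19, 7] → max 19  > 11 ✓
[19, 7, 9] → max 19  > 11 ✓
[7, 9, 0] → max 9
[9, 0, 0] → max 9
[0, 0, 6] → max 6
[0, 6, 10] → max 10
[6, 10, 10] → max 10
5 windows satisfy the condition.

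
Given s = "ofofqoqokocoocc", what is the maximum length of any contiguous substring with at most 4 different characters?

Extend right; when distinct count exceeds 4, shrink from the left:
add o: window [o] (1 distinct), len 1
add f: window [o, f] (2 distinct), len 2
add o: window [o, f, o] (2 distinct), len 3
add f: window [o, f, o, f] (2 distinct), len 4
add q: window [o, f, o, f, q] (3 distinct), len 5
add o: window [o, f, o, f, q, o] (3 distinct), len 6
add q: window [o, f, o, f, q, o, q] (3 distinct), len 7
add o: window [o, f, o, f, q, o, q, o] (3 distinct), len 8
add k: window [o, f, o, f, q, o, q, o, k] (4 distinct), len 9
add o: window [o, f, o, f, q, o, q, o, k, o] (4 distinct), len 10
add c: window [q, o, q, o, k, o, c] (4 distinct), len 7
add o: window [q, o, q, o, k, o, c, o] (4 distinct), len 8
add o: window [q, o, q, o, k, o, c, o, o] (4 distinct), len 9
add c: window [q, o, q, o, k, o, c, o, o, c] (4 distinct), len 10
add c: window [q, o, q, o, k, o, c, o, o, c, c] (4 distinct), len 11
Longest length with ≤4 distinct: 11.

11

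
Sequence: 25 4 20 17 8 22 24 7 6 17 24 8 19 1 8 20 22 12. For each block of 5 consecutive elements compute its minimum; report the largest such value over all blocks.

[25, 4, 20, 17, 8] → min 4
[4, 20, 17, 8, 22] → min 4
[20, 17, 8, 22, 24] → min 8
[17, 8, 22, 24, 7] → min 7
[8, 22, 24, 7, 6] → min 6
[22, 24, 7, 6, 17] → min 6
[24, 7, 6, 17, 24] → min 6
[7, 6, 17, 24, 8] → min 6
[6, 17, 24, 8, 19] → min 6
[17, 24, 8, 19, 1] → min 1
[24, 8, 19, 1, 8] → min 1
[8, 19, 1, 8, 20] → min 1
[19, 1, 8, 20, 22] → min 1
[1, 8, 20, 22, 12] → min 1
Largest of these is 8.

8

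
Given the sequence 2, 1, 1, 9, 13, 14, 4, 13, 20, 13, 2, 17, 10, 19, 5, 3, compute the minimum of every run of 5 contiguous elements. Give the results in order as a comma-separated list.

Sliding a size-5 window across the 16 values:
(2, 1, 1, 9, 13) → min 1
(1, 1, 9, 13, 14) → min 1
(1, 9, 13, 14, 4) → min 1
(9, 13, 14, 4, 13) → min 4
(13, 14, 4, 13, 20) → min 4
(14, 4, 13, 20, 13) → min 4
(4, 13, 20, 13, 2) → min 2
(13, 20, 13, 2, 17) → min 2
(20, 13, 2, 17, 10) → min 2
(13, 2, 17, 10, 19) → min 2
(2, 17, 10, 19, 5) → min 2
(17, 10, 19, 5, 3) → min 3

1, 1, 1, 4, 4, 4, 2, 2, 2, 2, 2, 3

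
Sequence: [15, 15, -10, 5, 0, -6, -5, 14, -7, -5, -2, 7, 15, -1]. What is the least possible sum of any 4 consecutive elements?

15 15 -10 5 → sum 25
15 -10 5 0 → sum 10
-10 5 0 -6 → sum -11
5 0 -6 -5 → sum -6
0 -6 -5 14 → sum 3
-6 -5 14 -7 → sum -4
-5 14 -7 -5 → sum -3
14 -7 -5 -2 → sum 0
-7 -5 -2 7 → sum -7
-5 -2 7 15 → sum 15
-2 7 15 -1 → sum 19
Least of these is -11.

-11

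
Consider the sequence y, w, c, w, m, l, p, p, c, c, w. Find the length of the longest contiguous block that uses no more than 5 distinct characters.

10

[y] 1 distinct, len 1
[y, w] 2 distinct, len 2
[y, w, c] 3 distinct, len 3
[y, w, c, w] 3 distinct, len 4
[y, w, c, w, m] 4 distinct, len 5
[y, w, c, w, m, l] 5 distinct, len 6
[w, c, w, m, l, p] 5 distinct, len 6
[w, c, w, m, l, p, p] 5 distinct, len 7
[w, c, w, m, l, p, p, c] 5 distinct, len 8
[w, c, w, m, l, p, p, c, c] 5 distinct, len 9
[w, c, w, m, l, p, p, c, c, w] 5 distinct, len 10
Longest length with ≤5 distinct: 10.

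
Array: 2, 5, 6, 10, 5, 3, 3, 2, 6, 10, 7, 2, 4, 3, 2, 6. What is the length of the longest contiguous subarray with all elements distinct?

6

[2] len 1
[2, 5] len 2
[2, 5, 6] len 3
[2, 5, 6, 10] len 4
[6, 10, 5] len 3
[6, 10, 5, 3] len 4
[3] len 1
[3, 2] len 2
[3, 2, 6] len 3
[3, 2, 6, 10] len 4
[3, 2, 6, 10, 7] len 5
[6, 10, 7, 2] len 4
[6, 10, 7, 2, 4] len 5
[6, 10, 7, 2, 4, 3] len 6
[4, 3, 2] len 3
[4, 3, 2, 6] len 4
Longest all-distinct length: 6.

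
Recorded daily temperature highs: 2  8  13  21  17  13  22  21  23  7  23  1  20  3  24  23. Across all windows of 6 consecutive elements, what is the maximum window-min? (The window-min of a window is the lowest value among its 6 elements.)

2 8 13 21 17 13 → min 2
8 13 21 17 13 22 → min 8
13 21 17 13 22 21 → min 13
21 17 13 22 21 23 → min 13
17 13 22 21 23 7 → min 7
13 22 21 23 7 23 → min 7
22 21 23 7 23 1 → min 1
21 23 7 23 1 20 → min 1
23 7 23 1 20 3 → min 1
7 23 1 20 3 24 → min 1
23 1 20 3 24 23 → min 1
Maximum of these is 13.

13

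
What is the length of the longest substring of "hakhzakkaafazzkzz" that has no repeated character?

[h] len 1
[h, a] len 2
[h, a, k] len 3
[a, k, h] len 3
[a, k, h, z] len 4
[k, h, z, a] len 4
[h, z, a, k] len 4
[k] len 1
[k, a] len 2
[a] len 1
[a, f] len 2
[f, a] len 2
[f, a, z] len 3
[z] len 1
[z, k] len 2
[k, z] len 2
[z] len 1
Longest all-distinct length: 4.

4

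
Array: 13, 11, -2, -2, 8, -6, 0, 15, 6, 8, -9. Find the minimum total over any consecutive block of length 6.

9

Window sums for each of the 6 positions:
[13, 11, -2, -2, 8, -6] → sum 22
[11, -2, -2, 8, -6, 0] → sum 9
[-2, -2, 8, -6, 0, 15] → sum 13
[-2, 8, -6, 0, 15, 6] → sum 21
[8, -6, 0, 15, 6, 8] → sum 31
[-6, 0, 15, 6, 8, -9] → sum 14
Minimum of these is 9.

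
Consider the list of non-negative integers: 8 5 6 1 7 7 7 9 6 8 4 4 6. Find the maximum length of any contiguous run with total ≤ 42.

Extend to the right; shrink from the left whenever the sum exceeds 42:
→ 8: sum 8, len 1
→ 5: sum 13, len 2
→ 6: sum 19, len 3
→ 1: sum 20, len 4
→ 7: sum 27, len 5
→ 7: sum 34, len 6
→ 7: sum 41, len 7
→ 9 (dropped 8): sum 42, len 7
→ 6 (dropped 5, 6): sum 37, len 6
→ 8 (dropped 1, 7): sum 37, len 5
→ 4: sum 41, len 6
→ 4 (dropped 7): sum 38, len 6
→ 6 (dropped 7): sum 37, len 6
Longest length seen: 7.

7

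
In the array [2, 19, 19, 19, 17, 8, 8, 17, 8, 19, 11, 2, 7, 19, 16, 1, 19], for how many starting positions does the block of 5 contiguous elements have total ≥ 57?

10

[2, 19, 19, 19, 17] → sum 76  ≥ 57 ✓
[19, 19, 19, 17, 8] → sum 82  ≥ 57 ✓
[19, 19, 17, 8, 8] → sum 71  ≥ 57 ✓
[19, 17, 8, 8, 17] → sum 69  ≥ 57 ✓
[17, 8, 8, 17, 8] → sum 58  ≥ 57 ✓
[8, 8, 17, 8, 19] → sum 60  ≥ 57 ✓
[8, 17, 8, 19, 11] → sum 63  ≥ 57 ✓
[17, 8, 19, 11, 2] → sum 57  ≥ 57 ✓
[8, 19, 11, 2, 7] → sum 47
[19, 11, 2, 7, 19] → sum 58  ≥ 57 ✓
[11, 2, 7, 19, 16] → sum 55
[2, 7, 19, 16, 1] → sum 45
[7, 19, 16, 1, 19] → sum 62  ≥ 57 ✓
10 windows satisfy the condition.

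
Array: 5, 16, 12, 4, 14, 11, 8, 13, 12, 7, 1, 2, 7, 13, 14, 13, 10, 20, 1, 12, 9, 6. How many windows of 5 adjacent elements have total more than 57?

5 16 12 4 14 → sum 51
16 12 4 14 11 → sum 57
12 4 14 11 8 → sum 49
4 14 11 8 13 → sum 50
14 11 8 13 12 → sum 58  > 57 ✓
11 8 13 12 7 → sum 51
8 13 12 7 1 → sum 41
13 12 7 1 2 → sum 35
12 7 1 2 7 → sum 29
7 1 2 7 13 → sum 30
1 2 7 13 14 → sum 37
2 7 13 14 13 → sum 49
7 13 14 13 10 → sum 57
13 14 13 10 20 → sum 70  > 57 ✓
14 13 10 20 1 → sum 58  > 57 ✓
13 10 20 1 12 → sum 56
10 20 1 12 9 → sum 52
20 1 12 9 6 → sum 48
3 windows satisfy the condition.

3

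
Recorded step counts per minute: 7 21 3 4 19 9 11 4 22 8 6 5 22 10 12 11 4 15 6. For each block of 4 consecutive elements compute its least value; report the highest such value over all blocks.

10

Window mins for each of the 16 positions:
[7, 21, 3, 4] → min 3
[21, 3, 4, 19] → min 3
[3, 4, 19, 9] → min 3
[4, 19, 9, 11] → min 4
[19, 9, 11, 4] → min 4
[9, 11, 4, 22] → min 4
[11, 4, 22, 8] → min 4
[4, 22, 8, 6] → min 4
[22, 8, 6, 5] → min 5
[8, 6, 5, 22] → min 5
[6, 5, 22, 10] → min 5
[5, 22, 10, 12] → min 5
[22, 10, 12, 11] → min 10
[10, 12, 11, 4] → min 4
[12, 11, 4, 15] → min 4
[11, 4, 15, 6] → min 4
Highest of these is 10.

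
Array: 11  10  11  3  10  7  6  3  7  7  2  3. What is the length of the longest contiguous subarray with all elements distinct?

[11] len 1
[11, 10] len 2
[10, 11] len 2
[10, 11, 3] len 3
[11, 3, 10] len 3
[11, 3, 10, 7] len 4
[11, 3, 10, 7, 6] len 5
[10, 7, 6, 3] len 4
[6, 3, 7] len 3
[7] len 1
[7, 2] len 2
[7, 2, 3] len 3
Longest all-distinct length: 5.

5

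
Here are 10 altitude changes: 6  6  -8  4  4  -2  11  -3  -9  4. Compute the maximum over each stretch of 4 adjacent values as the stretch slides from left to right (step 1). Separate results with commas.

6, 6, 4, 11, 11, 11, 11

6 6 -8 4 → max 6
6 -8 4 4 → max 6
-8 4 4 -2 → max 4
4 4 -2 11 → max 11
4 -2 11 -3 → max 11
-2 11 -3 -9 → max 11
11 -3 -9 4 → max 11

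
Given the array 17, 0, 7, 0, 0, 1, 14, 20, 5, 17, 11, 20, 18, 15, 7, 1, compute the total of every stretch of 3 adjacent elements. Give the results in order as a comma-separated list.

17 0 7 → sum 24
0 7 0 → sum 7
7 0 0 → sum 7
0 0 1 → sum 1
0 1 14 → sum 15
1 14 20 → sum 35
14 20 5 → sum 39
20 5 17 → sum 42
5 17 11 → sum 33
17 11 20 → sum 48
11 20 18 → sum 49
20 18 15 → sum 53
18 15 7 → sum 40
15 7 1 → sum 23

24, 7, 7, 1, 15, 35, 39, 42, 33, 48, 49, 53, 40, 23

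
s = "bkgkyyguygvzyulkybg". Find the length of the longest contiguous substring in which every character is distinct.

7

add b: [b] len 1
add k: [b, k] len 2
add g: [b, k, g] len 3
add k (repeat k, move left end past it): [g, k] len 2
add y: [g, k, y] len 3
add y (repeat y, move left end past it): [y] len 1
add g: [y, g] len 2
add u: [y, g, u] len 3
add y (repeat y, move left end past it): [g, u, y] len 3
add g (repeat g, move left end past it): [u, y, g] len 3
add v: [u, y, g, v] len 4
add z: [u, y, g, v, z] len 5
add y (repeat y, move left end past it): [g, v, z, y] len 4
add u: [g, v, z, y, u] len 5
add l: [g, v, z, y, u, l] len 6
add k: [g, v, z, y, u, l, k] len 7
add y (repeat y, move left end past it): [u, l, k, y] len 4
add b: [u, l, k, y, b] len 5
add g: [u, l, k, y, b, g] len 6
Longest all-distinct length: 7.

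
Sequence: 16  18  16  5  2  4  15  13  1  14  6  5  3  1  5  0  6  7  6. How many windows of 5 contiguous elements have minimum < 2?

(16, 18, 16, 5, 2) → min 2
(18, 16, 5, 2, 4) → min 2
(16, 5, 2, 4, 15) → min 2
(5, 2, 4, 15, 13) → min 2
(2, 4, 15, 13, 1) → min 1  < 2 ✓
(4, 15, 13, 1, 14) → min 1  < 2 ✓
(15, 13, 1, 14, 6) → min 1  < 2 ✓
(13, 1, 14, 6, 5) → min 1  < 2 ✓
(1, 14, 6, 5, 3) → min 1  < 2 ✓
(14, 6, 5, 3, 1) → min 1  < 2 ✓
(6, 5, 3, 1, 5) → min 1  < 2 ✓
(5, 3, 1, 5, 0) → min 0  < 2 ✓
(3, 1, 5, 0, 6) → min 0  < 2 ✓
(1, 5, 0, 6, 7) → min 0  < 2 ✓
(5, 0, 6, 7, 6) → min 0  < 2 ✓
11 windows satisfy the condition.

11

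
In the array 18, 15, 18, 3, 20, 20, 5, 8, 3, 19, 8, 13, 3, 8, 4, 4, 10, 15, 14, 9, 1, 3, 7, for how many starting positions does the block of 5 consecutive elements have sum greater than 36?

18 15 18 3 20 → sum 74  > 36 ✓
15 18 3 20 20 → sum 76  > 36 ✓
18 3 20 20 5 → sum 66  > 36 ✓
3 20 20 5 8 → sum 56  > 36 ✓
20 20 5 8 3 → sum 56  > 36 ✓
20 5 8 3 19 → sum 55  > 36 ✓
5 8 3 19 8 → sum 43  > 36 ✓
8 3 19 8 13 → sum 51  > 36 ✓
3 19 8 13 3 → sum 46  > 36 ✓
19 8 13 3 8 → sum 51  > 36 ✓
8 13 3 8 4 → sum 36
13 3 8 4 4 → sum 32
3 8 4 4 10 → sum 29
8 4 4 10 15 → sum 41  > 36 ✓
4 4 10 15 14 → sum 47  > 36 ✓
4 10 15 14 9 → sum 52  > 36 ✓
10 15 14 9 1 → sum 49  > 36 ✓
15 14 9 1 3 → sum 42  > 36 ✓
14 9 1 3 7 → sum 34
15 windows satisfy the condition.

15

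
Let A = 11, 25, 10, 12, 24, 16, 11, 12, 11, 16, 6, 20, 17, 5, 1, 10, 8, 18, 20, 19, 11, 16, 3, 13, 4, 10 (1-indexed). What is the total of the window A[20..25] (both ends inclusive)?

66

Elements at indices 20..25: 19, 11, 16, 3, 13, 4
sum(19, 11, 16, 3, 13, 4) = 66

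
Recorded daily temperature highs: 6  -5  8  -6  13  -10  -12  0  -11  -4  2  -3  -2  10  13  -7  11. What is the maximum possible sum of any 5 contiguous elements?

Each size-5 window and its sum:
(6, -5, 8, -6, 13) → sum 16
(-5, 8, -6, 13, -10) → sum 0
(8, -6, 13, -10, -12) → sum -7
(-6, 13, -10, -12, 0) → sum -15
(13, -10, -12, 0, -11) → sum -20
(-10, -12, 0, -11, -4) → sum -37
(-12, 0, -11, -4, 2) → sum -25
(0, -11, -4, 2, -3) → sum -16
(-11, -4, 2, -3, -2) → sum -18
(-4, 2, -3, -2, 10) → sum 3
(2, -3, -2, 10, 13) → sum 20
(-3, -2, 10, 13, -7) → sum 11
(-2, 10, 13, -7, 11) → sum 25
Maximum of these is 25.

25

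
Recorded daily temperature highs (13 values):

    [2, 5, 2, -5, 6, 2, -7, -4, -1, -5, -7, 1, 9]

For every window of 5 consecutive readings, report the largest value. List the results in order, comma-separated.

6, 6, 6, 6, 6, 2, -1, 1, 9

2 5 2 -5 6 → max 6
5 2 -5 6 2 → max 6
2 -5 6 2 -7 → max 6
-5 6 2 -7 -4 → max 6
6 2 -7 -4 -1 → max 6
2 -7 -4 -1 -5 → max 2
-7 -4 -1 -5 -7 → max -1
-4 -1 -5 -7 1 → max 1
-1 -5 -7 1 9 → max 9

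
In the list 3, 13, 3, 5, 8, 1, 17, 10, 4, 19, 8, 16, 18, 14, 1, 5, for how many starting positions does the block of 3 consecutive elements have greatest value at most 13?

3 13 3 → max 13  ≤ 13 ✓
13 3 5 → max 13  ≤ 13 ✓
3 5 8 → max 8  ≤ 13 ✓
5 8 1 → max 8  ≤ 13 ✓
8 1 17 → max 17
1 17 10 → max 17
17 10 4 → max 17
10 4 19 → max 19
4 19 8 → max 19
19 8 16 → max 19
8 16 18 → max 18
16 18 14 → max 18
18 14 1 → max 18
14 1 5 → max 14
4 windows satisfy the condition.

4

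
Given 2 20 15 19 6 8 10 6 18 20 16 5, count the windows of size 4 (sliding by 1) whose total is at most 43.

(2, 20, 15, 19) → sum 56
(20, 15, 19, 6) → sum 60
(15, 19, 6, 8) → sum 48
(19, 6, 8, 10) → sum 43  ≤ 43 ✓
(6, 8, 10, 6) → sum 30  ≤ 43 ✓
(8, 10, 6, 18) → sum 42  ≤ 43 ✓
(10, 6, 18, 20) → sum 54
(6, 18, 20, 16) → sum 60
(18, 20, 16, 5) → sum 59
3 windows satisfy the condition.

3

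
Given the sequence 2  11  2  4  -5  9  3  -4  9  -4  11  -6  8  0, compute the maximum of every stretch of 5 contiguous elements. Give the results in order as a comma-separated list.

[2, 11, 2, 4, -5] → max 11
[11, 2, 4, -5, 9] → max 11
[2, 4, -5, 9, 3] → max 9
[4, -5, 9, 3, -4] → max 9
[-5, 9, 3, -4, 9] → max 9
[9, 3, -4, 9, -4] → max 9
[3, -4, 9, -4, 11] → max 11
[-4, 9, -4, 11, -6] → max 11
[9, -4, 11, -6, 8] → max 11
[-4, 11, -6, 8, 0] → max 11

11, 11, 9, 9, 9, 9, 11, 11, 11, 11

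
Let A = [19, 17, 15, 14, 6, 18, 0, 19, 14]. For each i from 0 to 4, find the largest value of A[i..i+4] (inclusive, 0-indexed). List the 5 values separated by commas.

19, 18, 18, 19, 19

Sliding a size-5 window across the 9 values:
[19, 17, 15, 14, 6] → max 19
[17, 15, 14, 6, 18] → max 18
[15, 14, 6, 18, 0] → max 18
[14, 6, 18, 0, 19] → max 19
[6, 18, 0, 19, 14] → max 19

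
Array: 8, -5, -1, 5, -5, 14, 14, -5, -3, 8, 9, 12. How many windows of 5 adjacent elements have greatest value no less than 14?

6

(8, -5, -1, 5, -5) → max 8
(-5, -1, 5, -5, 14) → max 14  ≥ 14 ✓
(-1, 5, -5, 14, 14) → max 14  ≥ 14 ✓
(5, -5, 14, 14, -5) → max 14  ≥ 14 ✓
(-5, 14, 14, -5, -3) → max 14  ≥ 14 ✓
(14, 14, -5, -3, 8) → max 14  ≥ 14 ✓
(14, -5, -3, 8, 9) → max 14  ≥ 14 ✓
(-5, -3, 8, 9, 12) → max 12
6 windows satisfy the condition.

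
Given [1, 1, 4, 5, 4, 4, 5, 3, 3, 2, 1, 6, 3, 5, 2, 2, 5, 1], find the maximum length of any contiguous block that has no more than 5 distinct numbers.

12

[1] 1 distinct, len 1
[1, 1] 1 distinct, len 2
[1, 1, 4] 2 distinct, len 3
[1, 1, 4, 5] 3 distinct, len 4
[1, 1, 4, 5, 4] 3 distinct, len 5
[1, 1, 4, 5, 4, 4] 3 distinct, len 6
[1, 1, 4, 5, 4, 4, 5] 3 distinct, len 7
[1, 1, 4, 5, 4, 4, 5, 3] 4 distinct, len 8
[1, 1, 4, 5, 4, 4, 5, 3, 3] 4 distinct, len 9
[1, 1, 4, 5, 4, 4, 5, 3, 3, 2] 5 distinct, len 10
[1, 1, 4, 5, 4, 4, 5, 3, 3, 2, 1] 5 distinct, len 11
[5, 3, 3, 2, 1, 6] 5 distinct, len 6
[5, 3, 3, 2, 1, 6, 3] 5 distinct, len 7
[5, 3, 3, 2, 1, 6, 3, 5] 5 distinct, len 8
[5, 3, 3, 2, 1, 6, 3, 5, 2] 5 distinct, len 9
[5, 3, 3, 2, 1, 6, 3, 5, 2, 2] 5 distinct, len 10
[5, 3, 3, 2, 1, 6, 3, 5, 2, 2, 5] 5 distinct, len 11
[5, 3, 3, 2, 1, 6, 3, 5, 2, 2, 5, 1] 5 distinct, len 12
Longest length with ≤5 distinct: 12.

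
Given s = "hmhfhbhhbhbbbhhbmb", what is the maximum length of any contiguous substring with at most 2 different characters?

12

Extend right; when distinct count exceeds 2, shrink from the left:
[h] 1 distinct, len 1
[h, m] 2 distinct, len 2
[h, m, h] 2 distinct, len 3
[h, f] 2 distinct, len 2
[h, f, h] 2 distinct, len 3
[h, b] 2 distinct, len 2
[h, b, h] 2 distinct, len 3
[h, b, h, h] 2 distinct, len 4
[h, b, h, h, b] 2 distinct, len 5
[h, b, h, h, b, h] 2 distinct, len 6
[h, b, h, h, b, h, b] 2 distinct, len 7
[h, b, h, h, b, h, b, b] 2 distinct, len 8
[h, b, h, h, b, h, b, b, b] 2 distinct, len 9
[h, b, h, h, b, h, b, b, b, h] 2 distinct, len 10
[h, b, h, h, b, h, b, b, b, h, h] 2 distinct, len 11
[h, b, h, h, b, h, b, b, b, h, h, b] 2 distinct, len 12
[b, m] 2 distinct, len 2
[b, m, b] 2 distinct, len 3
Longest length with ≤2 distinct: 12.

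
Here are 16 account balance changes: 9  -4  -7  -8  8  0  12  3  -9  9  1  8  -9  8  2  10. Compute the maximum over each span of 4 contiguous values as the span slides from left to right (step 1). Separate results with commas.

[9, -4, -7, -8] → max 9
[-4, -7, -8, 8] → max 8
[-7, -8, 8, 0] → max 8
[-8, 8, 0, 12] → max 12
[8, 0, 12, 3] → max 12
[0, 12, 3, -9] → max 12
[12, 3, -9, 9] → max 12
[3, -9, 9, 1] → max 9
[-9, 9, 1, 8] → max 9
[9, 1, 8, -9] → max 9
[1, 8, -9, 8] → max 8
[8, -9, 8, 2] → max 8
[-9, 8, 2, 10] → max 10

9, 8, 8, 12, 12, 12, 12, 9, 9, 9, 8, 8, 10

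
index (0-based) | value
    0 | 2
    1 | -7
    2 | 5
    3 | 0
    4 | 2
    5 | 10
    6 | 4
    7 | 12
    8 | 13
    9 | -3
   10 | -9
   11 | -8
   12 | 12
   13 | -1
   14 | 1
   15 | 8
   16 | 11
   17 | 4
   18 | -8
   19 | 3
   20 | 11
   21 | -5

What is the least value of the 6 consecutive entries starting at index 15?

Elements at indices 15..20: 8, 11, 4, -8, 3, 11
min(8, 11, 4, -8, 3, 11) = -8

-8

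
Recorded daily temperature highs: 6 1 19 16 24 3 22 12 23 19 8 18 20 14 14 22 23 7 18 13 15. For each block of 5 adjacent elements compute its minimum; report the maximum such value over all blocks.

14

Window mins for each of the 17 positions:
[6, 1, 19, 16, 24] → min 1
[1, 19, 16, 24, 3] → min 1
[19, 16, 24, 3, 22] → min 3
[16, 24, 3, 22, 12] → min 3
[24, 3, 22, 12, 23] → min 3
[3, 22, 12, 23, 19] → min 3
[22, 12, 23, 19, 8] → min 8
[12, 23, 19, 8, 18] → min 8
[23, 19, 8, 18, 20] → min 8
[19, 8, 18, 20, 14] → min 8
[8, 18, 20, 14, 14] → min 8
[18, 20, 14, 14, 22] → min 14
[20, 14, 14, 22, 23] → min 14
[14, 14, 22, 23, 7] → min 7
[14, 22, 23, 7, 18] → min 7
[22, 23, 7, 18, 13] → min 7
[23, 7, 18, 13, 15] → min 7
Maximum of these is 14.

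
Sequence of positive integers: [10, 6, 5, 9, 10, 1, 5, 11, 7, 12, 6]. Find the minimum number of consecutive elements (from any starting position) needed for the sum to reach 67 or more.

10

Extend right; whenever the sum reaches 67, record the length and shrink from the left:
add 10: running sum 10 < 67
add 6: running sum 16 < 67
add 5: running sum 21 < 67
add 9: running sum 30 < 67
add 10: running sum 40 < 67
add 1: running sum 41 < 67
add 5: running sum 46 < 67
add 11: running sum 57 < 67
add 7: running sum 64 < 67
end 9: [10, 6, 5, 9, 10, 1, 5, 11, 7, 12] sum 76, len 10
end 10: [6, 5, 9, 10, 1, 5, 11, 7, 12, 6] sum 72, len 10
Shortest qualifying length: 10.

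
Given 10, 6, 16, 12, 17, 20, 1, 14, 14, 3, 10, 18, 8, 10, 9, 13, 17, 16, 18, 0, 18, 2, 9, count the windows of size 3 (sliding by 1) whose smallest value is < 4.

[10, 6, 16] → min 6
[6, 16, 12] → min 6
[16, 12, 17] → min 12
[12, 17, 20] → min 12
[17, 20, 1] → min 1  < 4 ✓
[20, 1, 14] → min 1  < 4 ✓
[1, 14, 14] → min 1  < 4 ✓
[14, 14, 3] → min 3  < 4 ✓
[14, 3, 10] → min 3  < 4 ✓
[3, 10, 18] → min 3  < 4 ✓
[10, 18, 8] → min 8
[18, 8, 10] → min 8
[8, 10, 9] → min 8
[10, 9, 13] → min 9
[9, 13, 17] → min 9
[13, 17, 16] → min 13
[17, 16, 18] → min 16
[16, 18, 0] → min 0  < 4 ✓
[18, 0, 18] → min 0  < 4 ✓
[0, 18, 2] → min 0  < 4 ✓
[18, 2, 9] → min 2  < 4 ✓
10 windows satisfy the condition.

10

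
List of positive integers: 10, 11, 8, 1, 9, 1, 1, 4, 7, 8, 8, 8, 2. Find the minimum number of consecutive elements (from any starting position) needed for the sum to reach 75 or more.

12

Extend right; whenever the sum reaches 75, record the length and shrink from the left:
add 10: running sum 10 < 75
add 11: running sum 21 < 75
add 8: running sum 29 < 75
add 1: running sum 30 < 75
add 9: running sum 39 < 75
add 1: running sum 40 < 75
add 1: running sum 41 < 75
add 4: running sum 45 < 75
add 7: running sum 52 < 75
add 8: running sum 60 < 75
add 8: running sum 68 < 75
add 8: shortest ending here [10, 11, 8, 1, 9, 1, 1, 4, 7, 8, 8, 8] sum 76, len 12
add 2: shortest ending here [10, 11, 8, 1, 9, 1, 1, 4, 7, 8, 8, 8, 2] sum 78, len 13
Shortest qualifying length: 12.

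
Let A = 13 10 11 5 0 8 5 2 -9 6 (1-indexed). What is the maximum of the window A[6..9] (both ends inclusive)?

8

Elements at indices 6..9: 8, 5, 2, -9
max(8, 5, 2, -9) = 8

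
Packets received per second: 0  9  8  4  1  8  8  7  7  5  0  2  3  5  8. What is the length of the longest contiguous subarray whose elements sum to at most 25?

[0] sum 0 len 1
[0, 9] sum 9 len 2
[0, 9, 8] sum 17 len 3
[0, 9, 8, 4] sum 21 len 4
[0, 9, 8, 4, 1] sum 22 len 5
[8, 4, 1, 8] sum 21 len 4
[4, 1, 8, 8] sum 21 len 4
[1, 8, 8, 7] sum 24 len 4
[8, 7, 7] sum 22 len 3
[7, 7, 5] sum 19 len 3
[7, 7, 5, 0] sum 19 len 4
[7, 7, 5, 0, 2] sum 21 len 5
[7, 7, 5, 0, 2, 3] sum 24 len 6
[7, 5, 0, 2, 3, 5] sum 22 len 6
[5, 0, 2, 3, 5, 8] sum 23 len 6
Longest length seen: 6.

6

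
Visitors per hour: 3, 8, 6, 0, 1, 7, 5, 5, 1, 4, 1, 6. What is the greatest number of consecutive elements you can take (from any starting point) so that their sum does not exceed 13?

4

Extend to the right; shrink from the left whenever the sum exceeds 13:
[3] sum 3 len 1
[3, 8] sum 11 len 2
[6] sum 6 len 1
[6, 0] sum 6 len 2
[6, 0, 1] sum 7 len 3
[0, 1, 7] sum 8 len 3
[0, 1, 7, 5] sum 13 len 4
[5, 5] sum 10 len 2
[5, 5, 1] sum 11 len 3
[5, 1, 4] sum 10 len 3
[5, 1, 4, 1] sum 11 len 4
[1, 4, 1, 6] sum 12 len 4
Longest length seen: 4.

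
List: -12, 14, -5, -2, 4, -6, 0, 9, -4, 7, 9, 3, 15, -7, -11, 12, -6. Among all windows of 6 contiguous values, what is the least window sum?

-7

(-12, 14, -5, -2, 4, -6) → sum -7
(14, -5, -2, 4, -6, 0) → sum 5
(-5, -2, 4, -6, 0, 9) → sum 0
(-2, 4, -6, 0, 9, -4) → sum 1
(4, -6, 0, 9, -4, 7) → sum 10
(-6, 0, 9, -4, 7, 9) → sum 15
(0, 9, -4, 7, 9, 3) → sum 24
(9, -4, 7, 9, 3, 15) → sum 39
(-4, 7, 9, 3, 15, -7) → sum 23
(7, 9, 3, 15, -7, -11) → sum 16
(9, 3, 15, -7, -11, 12) → sum 21
(3, 15, -7, -11, 12, -6) → sum 6
Least of these is -7.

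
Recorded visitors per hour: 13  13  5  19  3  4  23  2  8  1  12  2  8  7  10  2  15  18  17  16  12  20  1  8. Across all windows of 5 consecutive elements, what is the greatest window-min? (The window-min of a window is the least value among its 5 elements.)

12

13 13 5 19 3 → min 3
13 5 19 3 4 → min 3
5 19 3 4 23 → min 3
19 3 4 23 2 → min 2
3 4 23 2 8 → min 2
4 23 2 8 1 → min 1
23 2 8 1 12 → min 1
2 8 1 12 2 → min 1
8 1 12 2 8 → min 1
1 12 2 8 7 → min 1
12 2 8 7 10 → min 2
2 8 7 10 2 → min 2
8 7 10 2 15 → min 2
7 10 2 15 18 → min 2
10 2 15 18 17 → min 2
2 15 18 17 16 → min 2
15 18 17 16 12 → min 12
18 17 16 12 20 → min 12
17 16 12 20 1 → min 1
16 12 20 1 8 → min 1
Greatest of these is 12.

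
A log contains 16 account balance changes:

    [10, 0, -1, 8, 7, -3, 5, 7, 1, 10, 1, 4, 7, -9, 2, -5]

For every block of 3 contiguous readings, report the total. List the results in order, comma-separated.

9, 7, 14, 12, 9, 9, 13, 18, 12, 15, 12, 2, 0, -12

(10, 0, -1) → sum 9
(0, -1, 8) → sum 7
(-1, 8, 7) → sum 14
(8, 7, -3) → sum 12
(7, -3, 5) → sum 9
(-3, 5, 7) → sum 9
(5, 7, 1) → sum 13
(7, 1, 10) → sum 18
(1, 10, 1) → sum 12
(10, 1, 4) → sum 15
(1, 4, 7) → sum 12
(4, 7, -9) → sum 2
(7, -9, 2) → sum 0
(-9, 2, -5) → sum -12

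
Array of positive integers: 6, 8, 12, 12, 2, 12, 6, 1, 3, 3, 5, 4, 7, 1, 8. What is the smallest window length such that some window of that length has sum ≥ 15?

2

add 6: running sum 6 < 15
add 8: running sum 14 < 15
add 12: shortest ending here [8, 12] sum 20, len 2
add 12: shortest ending here [12, 12] sum 24, len 2
add 2: shortest ending here [12, 12, 2] sum 26, len 3
add 12: shortest ending here [12, 2, 12] sum 26, len 3
add 6: shortest ending here [12, 6] sum 18, len 2
add 1: shortest ending here [12, 6, 1] sum 19, len 3
add 3: shortest ending here [12, 6, 1, 3] sum 22, len 4
add 3: shortest ending here [12, 6, 1, 3, 3] sum 25, len 5
add 5: shortest ending here [6, 1, 3, 3, 5] sum 18, len 5
add 4: shortest ending here [3, 3, 5, 4] sum 15, len 4
add 7: shortest ending here [5, 4, 7] sum 16, len 3
add 1: shortest ending here [5, 4, 7, 1] sum 17, len 4
add 8: shortest ending here [7, 1, 8] sum 16, len 3
Shortest qualifying length: 2.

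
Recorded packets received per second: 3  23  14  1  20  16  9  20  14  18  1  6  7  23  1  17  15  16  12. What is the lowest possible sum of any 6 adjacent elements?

3 23 14 1 20 16 → sum 77
23 14 1 20 16 9 → sum 83
14 1 20 16 9 20 → sum 80
1 20 16 9 20 14 → sum 80
20 16 9 20 14 18 → sum 97
16 9 20 14 18 1 → sum 78
9 20 14 18 1 6 → sum 68
20 14 18 1 6 7 → sum 66
14 18 1 6 7 23 → sum 69
18 1 6 7 23 1 → sum 56
1 6 7 23 1 17 → sum 55
6 7 23 1 17 15 → sum 69
7 23 1 17 15 16 → sum 79
23 1 17 15 16 12 → sum 84
Lowest of these is 55.

55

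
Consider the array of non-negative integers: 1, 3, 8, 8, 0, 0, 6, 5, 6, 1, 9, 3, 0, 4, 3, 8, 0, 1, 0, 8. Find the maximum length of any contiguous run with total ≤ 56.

→ 1: sum 1, len 1
→ 3: sum 4, len 2
→ 8: sum 12, len 3
→ 8: sum 20, len 4
→ 0: sum 20, len 5
→ 0: sum 20, len 6
→ 6: sum 26, len 7
→ 5: sum 31, len 8
→ 6: sum 37, len 9
→ 1: sum 38, len 10
→ 9: sum 47, len 11
→ 3: sum 50, len 12
→ 0: sum 50, len 13
→ 4: sum 54, len 14
→ 3 (dropped 1): sum 56, len 14
→ 8 (dropped 3, 8): sum 53, len 13
→ 0: sum 53, len 14
→ 1: sum 54, len 15
→ 0: sum 54, len 16
→ 8 (dropped 8): sum 54, len 16
Longest length seen: 16.

16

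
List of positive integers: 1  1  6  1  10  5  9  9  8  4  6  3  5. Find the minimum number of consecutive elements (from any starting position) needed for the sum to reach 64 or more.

Extend right; whenever the sum reaches 64, record the length and shrink from the left:
add 1: running sum 1 < 64
add 1: running sum 2 < 64
add 6: running sum 8 < 64
add 1: running sum 9 < 64
add 10: running sum 19 < 64
add 5: running sum 24 < 64
add 9: running sum 33 < 64
add 9: running sum 42 < 64
add 8: running sum 50 < 64
add 4: running sum 54 < 64
add 6: running sum 60 < 64
add 3: running sum 63 < 64
end 12: [6, 1, 10, 5, 9, 9, 8, 4, 6, 3, 5] sum 66, len 11
Shortest qualifying length: 11.

11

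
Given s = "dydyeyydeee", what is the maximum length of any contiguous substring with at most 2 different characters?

[d] 1 distinct, len 1
[d, y] 2 distinct, len 2
[d, y, d] 2 distinct, len 3
[d, y, d, y] 2 distinct, len 4
[y, e] 2 distinct, len 2
[y, e, y] 2 distinct, len 3
[y, e, y, y] 2 distinct, len 4
[y, y, d] 2 distinct, len 3
[d, e] 2 distinct, len 2
[d, e, e] 2 distinct, len 3
[d, e, e, e] 2 distinct, len 4
Longest length with ≤2 distinct: 4.

4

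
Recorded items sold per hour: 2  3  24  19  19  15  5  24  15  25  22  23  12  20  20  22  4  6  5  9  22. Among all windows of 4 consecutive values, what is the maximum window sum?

86

2 3 24 19 → sum 48
3 24 19 19 → sum 65
24 19 19 15 → sum 77
19 19 15 5 → sum 58
19 15 5 24 → sum 63
15 5 24 15 → sum 59
5 24 15 25 → sum 69
24 15 25 22 → sum 86
15 25 22 23 → sum 85
25 22 23 12 → sum 82
22 23 12 20 → sum 77
23 12 20 20 → sum 75
12 20 20 22 → sum 74
20 20 22 4 → sum 66
20 22 4 6 → sum 52
22 4 6 5 → sum 37
4 6 5 9 → sum 24
6 5 9 22 → sum 42
Maximum of these is 86.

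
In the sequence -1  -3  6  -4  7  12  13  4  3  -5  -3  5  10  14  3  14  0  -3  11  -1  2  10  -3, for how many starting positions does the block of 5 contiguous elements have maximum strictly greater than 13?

7

(-1, -3, 6, -4, 7) → max 7
(-3, 6, -4, 7, 12) → max 12
(6, -4, 7, 12, 13) → max 13
(-4, 7, 12, 13, 4) → max 13
(7, 12, 13, 4, 3) → max 13
(12, 13, 4, 3, -5) → max 13
(13, 4, 3, -5, -3) → max 13
(4, 3, -5, -3, 5) → max 5
(3, -5, -3, 5, 10) → max 10
(-5, -3, 5, 10, 14) → max 14  > 13 ✓
(-3, 5, 10, 14, 3) → max 14  > 13 ✓
(5, 10, 14, 3, 14) → max 14  > 13 ✓
(10, 14, 3, 14, 0) → max 14  > 13 ✓
(14, 3, 14, 0, -3) → max 14  > 13 ✓
(3, 14, 0, -3, 11) → max 14  > 13 ✓
(14, 0, -3, 11, -1) → max 14  > 13 ✓
(0, -3, 11, -1, 2) → max 11
(-3, 11, -1, 2, 10) → max 11
(11, -1, 2, 10, -3) → max 11
7 windows satisfy the condition.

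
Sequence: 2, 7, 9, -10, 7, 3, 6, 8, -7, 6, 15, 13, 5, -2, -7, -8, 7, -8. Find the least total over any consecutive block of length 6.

-13

Each size-6 window and its sum:
(2, 7, 9, -10, 7, 3) → sum 18
(7, 9, -10, 7, 3, 6) → sum 22
(9, -10, 7, 3, 6, 8) → sum 23
(-10, 7, 3, 6, 8, -7) → sum 7
(7, 3, 6, 8, -7, 6) → sum 23
(3, 6, 8, -7, 6, 15) → sum 31
(6, 8, -7, 6, 15, 13) → sum 41
(8, -7, 6, 15, 13, 5) → sum 40
(-7, 6, 15, 13, 5, -2) → sum 30
(6, 15, 13, 5, -2, -7) → sum 30
(15, 13, 5, -2, -7, -8) → sum 16
(13, 5, -2, -7, -8, 7) → sum 8
(5, -2, -7, -8, 7, -8) → sum -13
Least of these is -13.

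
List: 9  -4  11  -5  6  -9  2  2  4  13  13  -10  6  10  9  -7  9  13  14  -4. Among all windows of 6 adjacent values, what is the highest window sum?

Each size-6 window and its sum:
(9, -4, 11, -5, 6, -9) → sum 8
(-4, 11, -5, 6, -9, 2) → sum 1
(11, -5, 6, -9, 2, 2) → sum 7
(-5, 6, -9, 2, 2, 4) → sum 0
(6, -9, 2, 2, 4, 13) → sum 18
(-9, 2, 2, 4, 13, 13) → sum 25
(2, 2, 4, 13, 13, -10) → sum 24
(2, 4, 13, 13, -10, 6) → sum 28
(4, 13, 13, -10, 6, 10) → sum 36
(13, 13, -10, 6, 10, 9) → sum 41
(13, -10, 6, 10, 9, -7) → sum 21
(-10, 6, 10, 9, -7, 9) → sum 17
(6, 10, 9, -7, 9, 13) → sum 40
(10, 9, -7, 9, 13, 14) → sum 48
(9, -7, 9, 13, 14, -4) → sum 34
Highest of these is 48.

48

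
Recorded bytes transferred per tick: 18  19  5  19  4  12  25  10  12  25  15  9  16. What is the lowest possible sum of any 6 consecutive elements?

[18, 19, 5, 19, 4, 12] → sum 77
[19, 5, 19, 4, 12, 25] → sum 84
[5, 19, 4, 12, 25, 10] → sum 75
[19, 4, 12, 25, 10, 12] → sum 82
[4, 12, 25, 10, 12, 25] → sum 88
[12, 25, 10, 12, 25, 15] → sum 99
[25, 10, 12, 25, 15, 9] → sum 96
[10, 12, 25, 15, 9, 16] → sum 87
Lowest of these is 75.

75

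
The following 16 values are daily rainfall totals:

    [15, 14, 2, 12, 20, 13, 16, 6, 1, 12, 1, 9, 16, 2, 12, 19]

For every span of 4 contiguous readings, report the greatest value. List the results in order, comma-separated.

15, 20, 20, 20, 20, 16, 16, 12, 12, 16, 16, 16, 19

15 14 2 12 → max 15
14 2 12 20 → max 20
2 12 20 13 → max 20
12 20 13 16 → max 20
20 13 16 6 → max 20
13 16 6 1 → max 16
16 6 1 12 → max 16
6 1 12 1 → max 12
1 12 1 9 → max 12
12 1 9 16 → max 16
1 9 16 2 → max 16
9 16 2 12 → max 16
16 2 12 19 → max 19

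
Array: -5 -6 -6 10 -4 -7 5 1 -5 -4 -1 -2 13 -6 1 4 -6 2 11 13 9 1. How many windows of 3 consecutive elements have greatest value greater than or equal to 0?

17

(-5, -6, -6) → max -5
(-6, -6, 10) → max 10  ≥ 0 ✓
(-6, 10, -4) → max 10  ≥ 0 ✓
(10, -4, -7) → max 10  ≥ 0 ✓
(-4, -7, 5) → max 5  ≥ 0 ✓
(-7, 5, 1) → max 5  ≥ 0 ✓
(5, 1, -5) → max 5  ≥ 0 ✓
(1, -5, -4) → max 1  ≥ 0 ✓
(-5, -4, -1) → max -1
(-4, -1, -2) → max -1
(-1, -2, 13) → max 13  ≥ 0 ✓
(-2, 13, -6) → max 13  ≥ 0 ✓
(13, -6, 1) → max 13  ≥ 0 ✓
(-6, 1, 4) → max 4  ≥ 0 ✓
(1, 4, -6) → max 4  ≥ 0 ✓
(4, -6, 2) → max 4  ≥ 0 ✓
(-6, 2, 11) → max 11  ≥ 0 ✓
(2, 11, 13) → max 13  ≥ 0 ✓
(11, 13, 9) → max 13  ≥ 0 ✓
(13, 9, 1) → max 13  ≥ 0 ✓
17 windows satisfy the condition.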